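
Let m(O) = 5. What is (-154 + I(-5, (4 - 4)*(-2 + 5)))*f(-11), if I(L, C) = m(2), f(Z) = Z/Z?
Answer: -149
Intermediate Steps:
f(Z) = 1
I(L, C) = 5
(-154 + I(-5, (4 - 4)*(-2 + 5)))*f(-11) = (-154 + 5)*1 = -149*1 = -149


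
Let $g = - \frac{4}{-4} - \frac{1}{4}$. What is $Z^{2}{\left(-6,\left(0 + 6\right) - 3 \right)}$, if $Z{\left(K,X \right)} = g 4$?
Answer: $9$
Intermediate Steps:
$g = \frac{3}{4}$ ($g = \left(-4\right) \left(- \frac{1}{4}\right) - \frac{1}{4} = 1 - \frac{1}{4} = \frac{3}{4} \approx 0.75$)
$Z{\left(K,X \right)} = 3$ ($Z{\left(K,X \right)} = \frac{3}{4} \cdot 4 = 3$)
$Z^{2}{\left(-6,\left(0 + 6\right) - 3 \right)} = 3^{2} = 9$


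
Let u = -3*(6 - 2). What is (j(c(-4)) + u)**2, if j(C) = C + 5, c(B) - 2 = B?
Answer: 81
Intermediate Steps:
c(B) = 2 + B
j(C) = 5 + C
u = -12 (u = -3*4 = -12)
(j(c(-4)) + u)**2 = ((5 + (2 - 4)) - 12)**2 = ((5 - 2) - 12)**2 = (3 - 12)**2 = (-9)**2 = 81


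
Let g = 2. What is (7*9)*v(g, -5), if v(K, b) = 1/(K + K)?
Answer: 63/4 ≈ 15.750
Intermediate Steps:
v(K, b) = 1/(2*K)
(7*9)*v(g, -5) = (7*9)*((1/2)/2) = 63*((1/2)*(1/2)) = 63*(1/4) = 63/4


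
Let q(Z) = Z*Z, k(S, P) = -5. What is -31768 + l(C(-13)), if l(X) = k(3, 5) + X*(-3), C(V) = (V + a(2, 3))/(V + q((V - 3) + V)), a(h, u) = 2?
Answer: -8769337/276 ≈ -31773.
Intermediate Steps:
q(Z) = Z²
C(V) = (2 + V)/(V + (-3 + 2*V)²) (C(V) = (V + 2)/(V + ((V - 3) + V)²) = (2 + V)/(V + ((-3 + V) + V)²) = (2 + V)/(V + (-3 + 2*V)²))
l(X) = -5 - 3*X (l(X) = -5 + X*(-3) = -5 - 3*X)
-31768 + l(C(-13)) = -31768 + (-5 - 3*(2 - 13)/(-13 + (-3 + 2*(-13))²)) = -31768 + (-5 - 3*(-11)/(-13 + (-3 - 26)²)) = -31768 + (-5 - 3*(-11)/(-13 + (-29)²)) = -31768 + (-5 - 3*(-11)/(-13 + 841)) = -31768 + (-5 - 3*(-11)/828) = -31768 + (-5 - (-11)/276) = -31768 + (-5 - 3*(-11/828)) = -31768 + (-5 + 11/276) = -31768 - 1369/276 = -8769337/276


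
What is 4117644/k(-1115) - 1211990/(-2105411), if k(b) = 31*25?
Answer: 8670272263934/1631693525 ≈ 5313.7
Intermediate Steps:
k(b) = 775
4117644/k(-1115) - 1211990/(-2105411) = 4117644/775 - 1211990/(-2105411) = 4117644*(1/775) - 1211990*(-1/2105411) = 4117644/775 + 1211990/2105411 = 8670272263934/1631693525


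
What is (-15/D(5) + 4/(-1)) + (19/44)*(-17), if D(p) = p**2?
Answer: -2627/220 ≈ -11.941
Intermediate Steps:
(-15/D(5) + 4/(-1)) + (19/44)*(-17) = (-15/(5**2) + 4/(-1)) + (19/44)*(-17) = (-15/25 + 4*(-1)) + (19*(1/44))*(-17) = (-15*1/25 - 4) + (19/44)*(-17) = (-3/5 - 4) - 323/44 = -23/5 - 323/44 = -2627/220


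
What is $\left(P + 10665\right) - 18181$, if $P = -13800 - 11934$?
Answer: $-33250$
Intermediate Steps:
$P = -25734$ ($P = -13800 - 11934 = -25734$)
$\left(P + 10665\right) - 18181 = \left(-25734 + 10665\right) - 18181 = -15069 - 18181 = -33250$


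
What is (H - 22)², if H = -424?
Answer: 198916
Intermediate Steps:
(H - 22)² = (-424 - 22)² = (-446)² = 198916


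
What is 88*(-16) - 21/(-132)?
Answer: -61945/44 ≈ -1407.8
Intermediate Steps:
88*(-16) - 21/(-132) = -1408 - 21*(-1/132) = -1408 + 7/44 = -61945/44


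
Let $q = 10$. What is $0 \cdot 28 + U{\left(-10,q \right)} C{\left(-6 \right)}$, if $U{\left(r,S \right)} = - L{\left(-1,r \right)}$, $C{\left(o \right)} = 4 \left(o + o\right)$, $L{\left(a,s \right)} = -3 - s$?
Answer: $336$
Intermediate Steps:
$C{\left(o \right)} = 8 o$ ($C{\left(o \right)} = 4 \cdot 2 o = 8 o$)
$U{\left(r,S \right)} = 3 + r$ ($U{\left(r,S \right)} = - (-3 - r) = 3 + r$)
$0 \cdot 28 + U{\left(-10,q \right)} C{\left(-6 \right)} = 0 \cdot 28 + \left(3 - 10\right) 8 \left(-6\right) = 0 - -336 = 0 + 336 = 336$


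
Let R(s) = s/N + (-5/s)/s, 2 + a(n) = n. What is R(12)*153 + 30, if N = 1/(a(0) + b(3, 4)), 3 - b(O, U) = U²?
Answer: -440245/16 ≈ -27515.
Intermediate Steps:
a(n) = -2 + n
b(O, U) = 3 - U²
N = -1/15 (N = 1/((-2 + 0) + (3 - 1*4²)) = 1/(-2 + (3 - 1*16)) = 1/(-2 + (3 - 16)) = 1/(-2 - 13) = 1/(-15) = -1/15 ≈ -0.066667)
R(s) = -15*s - 5/s² (R(s) = s/(-1/15) + (-5/s)/s = s*(-15) - 5/s² = -15*s - 5/s²)
R(12)*153 + 30 = (-15*12 - 5/12²)*153 + 30 = (-180 - 5*1/144)*153 + 30 = (-180 - 5/144)*153 + 30 = -25925/144*153 + 30 = -440725/16 + 30 = -440245/16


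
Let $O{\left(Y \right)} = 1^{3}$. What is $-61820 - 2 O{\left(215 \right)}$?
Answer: $-61822$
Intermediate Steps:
$O{\left(Y \right)} = 1$
$-61820 - 2 O{\left(215 \right)} = -61820 - 2 = -61822$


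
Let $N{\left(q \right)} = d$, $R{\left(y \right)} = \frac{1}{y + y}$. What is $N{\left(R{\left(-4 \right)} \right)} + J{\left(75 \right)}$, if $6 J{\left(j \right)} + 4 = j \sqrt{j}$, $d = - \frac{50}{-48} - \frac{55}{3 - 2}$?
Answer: $- \frac{437}{8} + \frac{125 \sqrt{3}}{2} \approx 53.628$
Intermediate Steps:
$R{\left(y \right)} = \frac{1}{2 y}$
$d = - \frac{1295}{24}$ ($d = \left(-50\right) \left(- \frac{1}{48}\right) - \frac{55}{1} = \frac{25}{24} - 55 = - \frac{1295}{24} \approx -53.958$)
$N{\left(q \right)} = - \frac{1295}{24}$
$J{\left(j \right)} = - \frac{2}{3} + \frac{j^{\frac{3}{2}}}{6}$ ($J{\left(j \right)} = - \frac{2}{3} + \frac{j \sqrt{j}}{6} = - \frac{2}{3} + \frac{j^{\frac{3}{2}}}{6}$)
$N{\left(R{\left(-4 \right)} \right)} + J{\left(75 \right)} = - \frac{1295}{24} - \left(\frac{2}{3} - \frac{75^{\frac{3}{2}}}{6}\right) = - \frac{1295}{24} - \left(\frac{2}{3} - \frac{375 \sqrt{3}}{6}\right) = - \frac{1295}{24} - \left(\frac{2}{3} - \frac{125 \sqrt{3}}{2}\right) = - \frac{437}{8} + \frac{125 \sqrt{3}}{2}$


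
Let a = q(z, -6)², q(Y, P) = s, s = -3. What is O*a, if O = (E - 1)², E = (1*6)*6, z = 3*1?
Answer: 11025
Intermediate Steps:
z = 3
q(Y, P) = -3
E = 36 (E = 6*6 = 36)
a = 9 (a = (-3)² = 9)
O = 1225 (O = (36 - 1)² = 35² = 1225)
O*a = 1225*9 = 11025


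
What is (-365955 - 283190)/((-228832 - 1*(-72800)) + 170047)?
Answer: -129829/2803 ≈ -46.318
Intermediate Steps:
(-365955 - 283190)/((-228832 - 1*(-72800)) + 170047) = -649145/((-228832 + 72800) + 170047) = -649145/(-156032 + 170047) = -649145/14015 = -649145*1/14015 = -129829/2803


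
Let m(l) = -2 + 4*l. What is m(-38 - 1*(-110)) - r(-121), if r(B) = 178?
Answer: 108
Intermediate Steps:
m(-38 - 1*(-110)) - r(-121) = (-2 + 4*(-38 - 1*(-110))) - 1*178 = (-2 + 4*(-38 + 110)) - 178 = (-2 + 4*72) - 178 = (-2 + 288) - 178 = 286 - 178 = 108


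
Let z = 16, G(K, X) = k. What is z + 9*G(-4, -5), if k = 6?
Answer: 70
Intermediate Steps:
G(K, X) = 6
z + 9*G(-4, -5) = 16 + 9*6 = 16 + 54 = 70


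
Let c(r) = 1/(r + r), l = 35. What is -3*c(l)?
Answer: -3/70 ≈ -0.042857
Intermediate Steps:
c(r) = 1/(2*r)
-3*c(l) = -3/(2*35) = -3*1/70 = -3/70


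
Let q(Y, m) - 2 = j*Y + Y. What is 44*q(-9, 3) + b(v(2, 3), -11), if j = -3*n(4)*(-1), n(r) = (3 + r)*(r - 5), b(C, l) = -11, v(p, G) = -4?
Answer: 7997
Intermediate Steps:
n(r) = (-5 + r)*(3 + r) (n(r) = (3 + r)*(-5 + r) = (-5 + r)*(3 + r))
j = -21 (j = -3*(-15 + 4² - 2*4)*(-1) = -3*(-15 + 16 - 8)*(-1) = -3*(-7)*(-1) = 21*(-1) = -21)
q(Y, m) = 2 - 20*Y (q(Y, m) = 2 + (-21*Y + Y) = 2 - 20*Y)
44*q(-9, 3) + b(v(2, 3), -11) = 44*(2 - 20*(-9)) - 11 = 44*(2 + 180) - 11 = 44*182 - 11 = 8008 - 11 = 7997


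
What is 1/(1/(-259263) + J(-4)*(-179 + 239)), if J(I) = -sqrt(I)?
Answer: -259263/967929165633601 + 8066076380280*I/967929165633601 ≈ -2.6785e-10 + 0.0083333*I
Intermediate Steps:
1/(1/(-259263) + J(-4)*(-179 + 239)) = 1/(1/(-259263) + (-sqrt(-4))*(-179 + 239)) = 1/(-1/259263 - 2*I*60) = 1/(-1/259263 - 120*I) = 67217303169*(-1/259263 + 120*I)/967929165633601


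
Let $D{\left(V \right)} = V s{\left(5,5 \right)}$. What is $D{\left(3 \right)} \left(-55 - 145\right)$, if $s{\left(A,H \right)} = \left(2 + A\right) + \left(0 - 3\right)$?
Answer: $-2400$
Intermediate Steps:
$s{\left(A,H \right)} = -1 + A$ ($s{\left(A,H \right)} = \left(2 + A\right) + \left(0 - 3\right) = \left(2 + A\right) - 3 = -1 + A$)
$D{\left(V \right)} = 4 V$ ($D{\left(V \right)} = V \left(-1 + 5\right) = V 4 = 4 V$)
$D{\left(3 \right)} \left(-55 - 145\right) = 4 \cdot 3 \left(-55 - 145\right) = 12 \left(-200\right) = -2400$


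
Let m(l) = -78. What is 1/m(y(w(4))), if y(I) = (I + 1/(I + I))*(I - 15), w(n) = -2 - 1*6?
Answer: -1/78 ≈ -0.012821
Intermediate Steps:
w(n) = -8 (w(n) = -2 - 6 = -8)
y(I) = (-15 + I)*(I + 1/(2*I)) (y(I) = (I + 1/(2*I))*(-15 + I) = (-15 + I)*(I + 1/(2*I)))
1/m(y(w(4))) = 1/(-78) = -1/78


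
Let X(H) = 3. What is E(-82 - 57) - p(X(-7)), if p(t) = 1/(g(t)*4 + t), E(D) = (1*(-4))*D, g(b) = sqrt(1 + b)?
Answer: 6115/11 ≈ 555.91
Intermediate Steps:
E(D) = -4*D
p(t) = 1/(t + 4*sqrt(1 + t)) (p(t) = 1/(sqrt(1 + t)*4 + t) = 1/(4*sqrt(1 + t) + t) = 1/(t + 4*sqrt(1 + t)))
E(-82 - 57) - p(X(-7)) = -4*(-82 - 57) - 1/(3 + 4*sqrt(1 + 3)) = -4*(-139) - 1/(3 + 4*sqrt(4)) = 556 - 1/(3 + 4*2) = 556 - 1/(3 + 8) = 556 - 1/11 = 6115/11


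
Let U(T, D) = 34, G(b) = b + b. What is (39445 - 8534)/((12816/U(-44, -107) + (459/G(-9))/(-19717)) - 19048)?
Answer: -20722054358/12516666205 ≈ -1.6556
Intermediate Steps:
G(b) = 2*b
(39445 - 8534)/((12816/U(-44, -107) + (459/G(-9))/(-19717)) - 19048) = (39445 - 8534)/((12816/34 + (459/((2*(-9))))/(-19717)) - 19048) = 30911/((12816*(1/34) + (459/(-18))*(-1/19717)) - 19048) = 30911/((6408/17 + (459*(-1/18))*(-1/19717)) - 19048) = 30911/((6408/17 - 51/2*(-1/19717)) - 19048) = 30911/((6408/17 + 51/39434) - 19048) = 30911/(252693939/670378 - 19048) = 30911/(-12516666205/670378) = 30911*(-670378/12516666205) = -20722054358/12516666205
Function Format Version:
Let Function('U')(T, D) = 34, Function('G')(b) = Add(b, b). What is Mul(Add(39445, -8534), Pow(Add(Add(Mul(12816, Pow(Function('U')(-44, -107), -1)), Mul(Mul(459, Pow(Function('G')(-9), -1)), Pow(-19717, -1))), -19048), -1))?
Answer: Rational(-20722054358, 12516666205) ≈ -1.6556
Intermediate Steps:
Function('G')(b) = Mul(2, b)
Mul(Add(39445, -8534), Pow(Add(Add(Mul(12816, Pow(Function('U')(-44, -107), -1)), Mul(Mul(459, Pow(Function('G')(-9), -1)), Pow(-19717, -1))), -19048), -1)) = Mul(Add(39445, -8534), Pow(Add(Add(Mul(12816, Pow(34, -1)), Mul(Mul(459, Pow(Mul(2, -9), -1)), Pow(-19717, -1))), -19048), -1)) = Mul(30911, Pow(Add(Add(Mul(12816, Rational(1, 34)), Mul(Mul(459, Pow(-18, -1)), Rational(-1, 19717))), -19048), -1)) = Mul(30911, Pow(Add(Add(Rational(6408, 17), Mul(Mul(459, Rational(-1, 18)), Rational(-1, 19717))), -19048), -1)) = Mul(30911, Pow(Add(Add(Rational(6408, 17), Mul(Rational(-51, 2), Rational(-1, 19717))), -19048), -1)) = Mul(30911, Pow(Add(Add(Rational(6408, 17), Rational(51, 39434)), -19048), -1)) = Mul(30911, Pow(Add(Rational(252693939, 670378), -19048), -1)) = Mul(30911, Pow(Rational(-12516666205, 670378), -1)) = Mul(30911, Rational(-670378, 12516666205)) = Rational(-20722054358, 12516666205)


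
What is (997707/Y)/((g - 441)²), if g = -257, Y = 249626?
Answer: 997707/121618785704 ≈ 8.2036e-6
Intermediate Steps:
(997707/Y)/((g - 441)²) = (997707/249626)/((-257 - 441)²) = (997707*(1/249626))/((-698)²) = (997707/249626)/487204 = (997707/249626)*(1/487204) = 997707/121618785704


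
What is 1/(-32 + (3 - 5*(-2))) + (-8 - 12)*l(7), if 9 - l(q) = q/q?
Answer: -3041/19 ≈ -160.05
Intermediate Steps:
l(q) = 8 (l(q) = 9 - q/q = 9 - 1*1 = 9 - 1 = 8)
1/(-32 + (3 - 5*(-2))) + (-8 - 12)*l(7) = 1/(-32 + (3 - 5*(-2))) + (-8 - 12)*8 = 1/(-32 + (3 + 10)) - 20*8 = 1/(-32 + 13) - 160 = 1/(-19) - 160 = -1/19 - 160 = -3041/19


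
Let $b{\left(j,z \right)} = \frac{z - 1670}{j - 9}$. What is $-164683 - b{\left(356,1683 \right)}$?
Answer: $- \frac{57145014}{347} \approx -1.6468 \cdot 10^{5}$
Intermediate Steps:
$b{\left(j,z \right)} = \frac{-1670 + z}{-9 + j}$
$-164683 - b{\left(356,1683 \right)} = -164683 - \frac{-1670 + 1683}{-9 + 356} = -164683 - \frac{1}{347} \cdot 13 = -164683 - \frac{13}{347} = - \frac{57145014}{347}$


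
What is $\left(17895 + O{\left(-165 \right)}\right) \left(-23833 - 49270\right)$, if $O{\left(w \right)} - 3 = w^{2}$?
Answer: $-3298626669$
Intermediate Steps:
$O{\left(w \right)} = 3 + w^{2}$
$\left(17895 + O{\left(-165 \right)}\right) \left(-23833 - 49270\right) = \left(17895 + \left(3 + \left(-165\right)^{2}\right)\right) \left(-23833 - 49270\right) = \left(17895 + \left(3 + 27225\right)\right) \left(-73103\right) = \left(17895 + 27228\right) \left(-73103\right) = 45123 \left(-73103\right) = -3298626669$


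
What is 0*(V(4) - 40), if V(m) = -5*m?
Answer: 0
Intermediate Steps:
0*(V(4) - 40) = 0*(-5*4 - 40) = 0*(-20 - 40) = 0*(-60) = 0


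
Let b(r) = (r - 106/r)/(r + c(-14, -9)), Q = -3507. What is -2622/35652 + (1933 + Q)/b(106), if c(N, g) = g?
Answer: -907258561/623910 ≈ -1454.2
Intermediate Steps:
b(r) = (r - 106/r)/(-9 + r) (b(r) = (r - 106/r)/(r - 9) = (r - 106/r)/(-9 + r))
-2622/35652 + (1933 + Q)/b(106) = -2622/35652 + (1933 - 3507)/(((-106 + 106²)/(106*(-9 + 106)))) = -2622*1/35652 - 1574*10282/(-106 + 11236) = -437/5942 - 1574/((1/106)*(1/97)*11130) = -437/5942 - 1574/105/97 = -437/5942 - 1574*97/105 = -437/5942 - 152678/105 = -907258561/623910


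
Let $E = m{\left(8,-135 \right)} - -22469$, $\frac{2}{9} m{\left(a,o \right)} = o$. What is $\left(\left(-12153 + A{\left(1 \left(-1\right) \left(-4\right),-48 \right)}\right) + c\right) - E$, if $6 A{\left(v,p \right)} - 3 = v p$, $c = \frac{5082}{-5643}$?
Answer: $- \frac{5822020}{171} \approx -34047.0$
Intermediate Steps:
$m{\left(a,o \right)} = \frac{9 o}{2}$
$c = - \frac{154}{171}$ ($c = 5082 \left(- \frac{1}{5643}\right) = - \frac{154}{171} \approx -0.90059$)
$A{\left(v,p \right)} = \frac{1}{2} + \frac{p v}{6}$ ($A{\left(v,p \right)} = \frac{1}{2} + \frac{v p}{6} = \frac{1}{2} + \frac{p v}{6}$)
$E = \frac{43723}{2}$ ($E = \frac{9}{2} \left(-135\right) - -22469 = - \frac{1215}{2} + 22469 = \frac{43723}{2} \approx 21862.0$)
$\left(\left(-12153 + A{\left(1 \left(-1\right) \left(-4\right),-48 \right)}\right) + c\right) - E = \left(\left(-12153 + \left(\frac{1}{2} + \frac{1}{6} \left(-48\right) 1 \left(-1\right) \left(-4\right)\right)\right) - \frac{154}{171}\right) - \frac{43723}{2} = \left(\left(-12153 + \left(\frac{1}{2} + \frac{1}{6} \left(-48\right) \left(\left(-1\right) \left(-4\right)\right)\right)\right) - \frac{154}{171}\right) - \frac{43723}{2} = \left(\left(-12153 + \left(\frac{1}{2} + \frac{1}{6} \left(-48\right) 4\right)\right) - \frac{154}{171}\right) - \frac{43723}{2} = \left(\left(-12153 + \left(\frac{1}{2} - 32\right)\right) - \frac{154}{171}\right) - \frac{43723}{2} = \left(\left(-12153 - \frac{63}{2}\right) - \frac{154}{171}\right) - \frac{43723}{2} = \left(- \frac{24369}{2} - \frac{154}{171}\right) - \frac{43723}{2} = - \frac{4167407}{342} - \frac{43723}{2} = - \frac{5822020}{171}$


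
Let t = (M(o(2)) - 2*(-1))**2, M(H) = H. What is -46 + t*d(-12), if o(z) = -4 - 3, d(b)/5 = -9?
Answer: -1171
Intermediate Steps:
d(b) = -45 (d(b) = 5*(-9) = -45)
o(z) = -7
t = 25 (t = (-7 - 2*(-1))**2 = (-7 + 2)**2 = (-5)**2 = 25)
-46 + t*d(-12) = -46 + 25*(-45) = -46 - 1125 = -1171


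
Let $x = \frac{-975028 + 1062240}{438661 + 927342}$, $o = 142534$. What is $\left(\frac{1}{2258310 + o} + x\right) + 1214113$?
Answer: $\frac{3981756769005659047}{3279560106532} \approx 1.2141 \cdot 10^{6}$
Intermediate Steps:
$x = \frac{87212}{1366003} \approx 0.063845$
$\left(\frac{1}{2258310 + o} + x\right) + 1214113 = \left(\frac{1}{2258310 + 142534} + \frac{87212}{1366003}\right) + 1214113 = \left(\frac{1}{2400844} + \frac{87212}{1366003}\right) + 1214113 = \frac{209383772931}{3279560106532} + 1214113 = \frac{3981756769005659047}{3279560106532}$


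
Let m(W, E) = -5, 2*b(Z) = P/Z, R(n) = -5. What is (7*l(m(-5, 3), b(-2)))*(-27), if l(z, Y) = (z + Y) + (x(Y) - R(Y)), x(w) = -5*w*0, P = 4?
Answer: 189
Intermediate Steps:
b(Z) = 2/Z (b(Z) = (4/Z)/2 = 2/Z)
x(w) = 0
l(z, Y) = 5 + Y + z (l(z, Y) = (z + Y) + (0 - 1*(-5)) = (Y + z) + (0 + 5) = (Y + z) + 5 = 5 + Y + z)
(7*l(m(-5, 3), b(-2)))*(-27) = (7*(5 + 2/(-2) - 5))*(-27) = (7*(5 + 2*(-1/2) - 5))*(-27) = (7*(5 - 1 - 5))*(-27) = (7*(-1))*(-27) = -7*(-27) = 189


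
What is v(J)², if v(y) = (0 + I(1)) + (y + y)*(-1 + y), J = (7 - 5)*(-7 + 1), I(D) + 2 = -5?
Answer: 93025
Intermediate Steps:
I(D) = -7 (I(D) = -2 - 5 = -7)
J = -12 (J = 2*(-6) = -12)
v(y) = -7 + 2*y*(-1 + y) (v(y) = (0 - 7) + (y + y)*(-1 + y) = -7 + (2*y)*(-1 + y) = -7 + 2*y*(-1 + y))
v(J)² = (-7 - 2*(-12) + 2*(-12)²)² = (-7 + 24 + 2*144)² = (-7 + 24 + 288)² = 305² = 93025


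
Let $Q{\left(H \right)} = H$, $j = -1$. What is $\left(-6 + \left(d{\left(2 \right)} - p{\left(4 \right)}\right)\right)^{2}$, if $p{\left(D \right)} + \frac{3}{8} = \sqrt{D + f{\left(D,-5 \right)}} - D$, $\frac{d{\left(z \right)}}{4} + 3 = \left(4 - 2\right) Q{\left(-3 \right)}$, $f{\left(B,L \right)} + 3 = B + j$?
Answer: $\frac{100489}{64} \approx 1570.1$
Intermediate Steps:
$f{\left(B,L \right)} = -4 + B$ ($f{\left(B,L \right)} = -3 + \left(B - 1\right) = -3 + \left(-1 + B\right) = -4 + B$)
$d{\left(z \right)} = -36$ ($d{\left(z \right)} = -12 + 4 \left(4 - 2\right) \left(-3\right) = -12 + 4 \cdot 2 \left(-3\right) = -12 + 4 \left(-6\right) = -12 - 24 = -36$)
$p{\left(D \right)} = - \frac{3}{8} + \sqrt{-4 + 2 D} - D$ ($p{\left(D \right)} = - \frac{3}{8} - \left(D - \sqrt{D + \left(-4 + D\right)}\right) = - \frac{3}{8} - \left(D - \sqrt{-4 + 2 D}\right) = - \frac{3}{8} + \sqrt{-4 + 2 D} - D$)
$\left(-6 + \left(d{\left(2 \right)} - p{\left(4 \right)}\right)\right)^{2} = \left(-6 - \left(\frac{285}{8} - 4 + \sqrt{-4 + 2 \cdot 4}\right)\right)^{2} = \left(-6 - \left(\frac{253}{8} + \sqrt{-4 + 8}\right)\right)^{2} = \left(-6 - \left(\frac{253}{8} + \sqrt{4}\right)\right)^{2} = \left(-6 - \frac{269}{8}\right)^{2} = \left(- \frac{317}{8}\right)^{2} = \frac{100489}{64}$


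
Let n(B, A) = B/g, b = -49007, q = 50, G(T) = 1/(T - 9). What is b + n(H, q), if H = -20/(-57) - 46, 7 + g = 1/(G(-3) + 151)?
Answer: -35373686113/721905 ≈ -49001.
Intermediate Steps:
G(T) = 1/(-9 + T)
g = -12665/1811 (g = -7 + 1/(1/(-9 - 3) + 151) = -7 + 1/(1/(-12) + 151) = -7 + 1/(-1/12 + 151) = -7 + 1/(1811/12) = -7 + 12/1811 = -12665/1811 ≈ -6.9934)
H = -2602/57 (H = -20*(-1/57) - 46 = 20/57 - 46 = -2602/57 ≈ -45.649)
n(B, A) = -1811*B/12665 (n(B, A) = B/(-12665/1811) = B*(-1811/12665) = -1811*B/12665)
b + n(H, q) = -49007 - 1811/12665*(-2602/57) = -49007 + 4712222/721905 = -35373686113/721905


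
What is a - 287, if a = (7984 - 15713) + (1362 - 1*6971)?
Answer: -13625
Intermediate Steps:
a = -13338 (a = -7729 + (1362 - 6971) = -7729 - 5609 = -13338)
a - 287 = -13338 - 287 = -13625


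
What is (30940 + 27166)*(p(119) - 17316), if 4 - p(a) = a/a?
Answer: -1005989178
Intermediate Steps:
p(a) = 3 (p(a) = 4 - a/a = 4 - 1*1 = 4 - 1 = 3)
(30940 + 27166)*(p(119) - 17316) = (30940 + 27166)*(3 - 17316) = 58106*(-17313) = -1005989178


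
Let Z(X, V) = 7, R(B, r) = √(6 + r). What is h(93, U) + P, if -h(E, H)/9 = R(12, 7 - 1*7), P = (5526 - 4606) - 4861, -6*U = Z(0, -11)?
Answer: -3941 - 9*√6 ≈ -3963.0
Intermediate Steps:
U = -7/6 (U = -⅙*7 = -7/6 ≈ -1.1667)
P = -3941 (P = 920 - 4861 = -3941)
h(E, H) = -9*√6 (h(E, H) = -9*√(6 + (7 - 1*7)) = -9*√(6 + (7 - 7)) = -9*√(6 + 0) = -9*√6)
h(93, U) + P = -9*√6 - 3941 = -3941 - 9*√6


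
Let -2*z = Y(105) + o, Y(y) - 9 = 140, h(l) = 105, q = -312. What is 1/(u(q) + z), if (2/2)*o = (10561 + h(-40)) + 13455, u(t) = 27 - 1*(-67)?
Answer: -1/12041 ≈ -8.3050e-5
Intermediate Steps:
Y(y) = 149 (Y(y) = 9 + 140 = 149)
u(t) = 94 (u(t) = 27 + 67 = 94)
o = 24121 (o = (10561 + 105) + 13455 = 10666 + 13455 = 24121)
z = -12135 (z = -(149 + 24121)/2 = -½*24270 = -12135)
1/(u(q) + z) = 1/(94 - 12135) = 1/(-12041) = -1/12041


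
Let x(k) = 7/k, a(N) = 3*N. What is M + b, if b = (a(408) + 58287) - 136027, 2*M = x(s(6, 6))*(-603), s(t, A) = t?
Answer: -307471/4 ≈ -76868.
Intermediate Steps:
M = -1407/4 (M = ((7/6)*(-603))/2 = (1/2)*(-1407/2) = -1407/4 ≈ -351.75)
b = -76516 (b = (3*408 + 58287) - 136027 = (1224 + 58287) - 136027 = 59511 - 136027 = -76516)
M + b = -1407/4 - 76516 = -307471/4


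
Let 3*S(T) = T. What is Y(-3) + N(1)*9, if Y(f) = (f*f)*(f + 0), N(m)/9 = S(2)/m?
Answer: 27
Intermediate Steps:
S(T) = T/3
N(m) = 6/m (N(m) = 9*(((⅓)*2)/m) = 9*(2/(3*m)) = 6/m)
Y(f) = f³ (Y(f) = f²*f = f³)
Y(-3) + N(1)*9 = (-3)³ + (6/1)*9 = -27 + (6*1)*9 = -27 + 6*9 = -27 + 54 = 27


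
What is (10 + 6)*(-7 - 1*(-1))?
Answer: -96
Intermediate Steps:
(10 + 6)*(-7 - 1*(-1)) = 16*(-7 + 1) = 16*(-6) = -96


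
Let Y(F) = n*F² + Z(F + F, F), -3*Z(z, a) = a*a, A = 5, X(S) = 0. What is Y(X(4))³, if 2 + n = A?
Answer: 0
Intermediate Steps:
Z(z, a) = -a²/3 (Z(z, a) = -a*a/3 = -a²/3)
n = 3 (n = -2 + 5 = 3)
Y(F) = 8*F²/3 (Y(F) = 3*F² - F²/3 = 8*F²/3)
Y(X(4))³ = ((8/3)*0²)³ = ((8/3)*0)³ = 0³ = 0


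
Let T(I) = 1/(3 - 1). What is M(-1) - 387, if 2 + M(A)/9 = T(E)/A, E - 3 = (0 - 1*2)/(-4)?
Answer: -819/2 ≈ -409.50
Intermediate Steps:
E = 7/2 (E = 3 + (0 - 1*2)/(-4) = 3 + (0 - 2)*(-¼) = 3 - 2*(-¼) = 3 + ½ = 7/2 ≈ 3.5000)
T(I) = ½ (T(I) = 1/2 = ½)
M(A) = -18 + 9/(2*A) (M(A) = -18 + 9*(1/(2*A)) = -18 + 9/(2*A))
M(-1) - 387 = (-18 + (9/2)/(-1)) - 387 = (-18 + (9/2)*(-1)) - 387 = (-18 - 9/2) - 387 = -45/2 - 387 = -819/2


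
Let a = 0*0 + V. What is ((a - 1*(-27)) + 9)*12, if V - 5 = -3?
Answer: 456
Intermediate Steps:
V = 2 (V = 5 - 3 = 2)
a = 2 (a = 0*0 + 2 = 0 + 2 = 2)
((a - 1*(-27)) + 9)*12 = ((2 - 1*(-27)) + 9)*12 = ((2 + 27) + 9)*12 = (29 + 9)*12 = 38*12 = 456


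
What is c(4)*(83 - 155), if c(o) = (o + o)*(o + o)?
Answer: -4608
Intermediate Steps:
c(o) = 4*o² (c(o) = (2*o)*(2*o) = 4*o²)
c(4)*(83 - 155) = (4*4²)*(83 - 155) = (4*16)*(-72) = 64*(-72) = -4608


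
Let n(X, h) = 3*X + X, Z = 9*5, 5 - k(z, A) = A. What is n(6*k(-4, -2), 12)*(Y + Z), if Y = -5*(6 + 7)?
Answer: -3360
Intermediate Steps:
k(z, A) = 5 - A
Z = 45
n(X, h) = 4*X
Y = -65 (Y = -5*13 = -65)
n(6*k(-4, -2), 12)*(Y + Z) = (4*(6*(5 - 1*(-2))))*(-65 + 45) = (4*(6*(5 + 2)))*(-20) = (4*(6*7))*(-20) = (4*42)*(-20) = 168*(-20) = -3360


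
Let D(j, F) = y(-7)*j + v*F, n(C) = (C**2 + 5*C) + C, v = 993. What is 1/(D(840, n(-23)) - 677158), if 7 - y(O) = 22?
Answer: -1/301495 ≈ -3.3168e-6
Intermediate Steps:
y(O) = -15 (y(O) = 7 - 1*22 = 7 - 22 = -15)
n(C) = C**2 + 6*C
D(j, F) = -15*j + 993*F
1/(D(840, n(-23)) - 677158) = 1/((-15*840 + 993*(-23*(6 - 23))) - 677158) = 1/((-12600 + 993*(-23*(-17))) - 677158) = 1/((-12600 + 993*391) - 677158) = 1/((-12600 + 388263) - 677158) = 1/(375663 - 677158) = 1/(-301495) = -1/301495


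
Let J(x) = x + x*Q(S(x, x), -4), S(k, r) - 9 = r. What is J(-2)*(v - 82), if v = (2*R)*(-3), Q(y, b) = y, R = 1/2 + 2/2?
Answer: 1456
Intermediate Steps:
S(k, r) = 9 + r
R = 3/2 (R = 1*(½) + 2*(½) = ½ + 1 = 3/2 ≈ 1.5000)
J(x) = x + x*(9 + x)
v = -9 (v = (2*(3/2))*(-3) = 3*(-3) = -9)
J(-2)*(v - 82) = (-2*(10 - 2))*(-9 - 82) = -2*8*(-91) = -16*(-91) = 1456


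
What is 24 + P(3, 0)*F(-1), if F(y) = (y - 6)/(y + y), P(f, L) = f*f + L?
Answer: 111/2 ≈ 55.500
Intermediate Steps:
P(f, L) = L + f² (P(f, L) = f² + L = L + f²)
F(y) = (-6 + y)/(2*y) (F(y) = (-6 + y)/((2*y)) = (-6 + y)*(1/(2*y)) = (-6 + y)/(2*y))
24 + P(3, 0)*F(-1) = 24 + (0 + 3²)*((½)*(-6 - 1)/(-1)) = 24 + (0 + 9)*((½)*(-1)*(-7)) = 24 + 9*(7/2) = 24 + 63/2 = 111/2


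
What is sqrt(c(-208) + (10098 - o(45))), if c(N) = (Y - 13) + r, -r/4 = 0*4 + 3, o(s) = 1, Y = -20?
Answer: 2*sqrt(2513) ≈ 100.26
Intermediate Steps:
r = -12 (r = -4*(0*4 + 3) = -4*(0 + 3) = -4*3 = -12)
c(N) = -45 (c(N) = (-20 - 13) - 12 = -33 - 12 = -45)
sqrt(c(-208) + (10098 - o(45))) = sqrt(-45 + (10098 - 1*1)) = sqrt(-45 + (10098 - 1)) = sqrt(-45 + 10097) = sqrt(10052) = 2*sqrt(2513)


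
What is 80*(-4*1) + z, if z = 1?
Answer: -319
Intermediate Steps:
80*(-4*1) + z = 80*(-4*1) + 1 = 80*(-4) + 1 = -320 + 1 = -319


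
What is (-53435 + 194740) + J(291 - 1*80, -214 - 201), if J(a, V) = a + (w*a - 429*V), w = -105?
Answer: 297396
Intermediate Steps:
J(a, V) = -429*V - 104*a (J(a, V) = a + (-105*a - 429*V) = a + (-429*V - 105*a) = -429*V - 104*a)
(-53435 + 194740) + J(291 - 1*80, -214 - 201) = (-53435 + 194740) + (-429*(-214 - 201) - 104*(291 - 1*80)) = 141305 + (-429*(-415) - 104*(291 - 80)) = 141305 + (178035 - 104*211) = 141305 + (178035 - 21944) = 141305 + 156091 = 297396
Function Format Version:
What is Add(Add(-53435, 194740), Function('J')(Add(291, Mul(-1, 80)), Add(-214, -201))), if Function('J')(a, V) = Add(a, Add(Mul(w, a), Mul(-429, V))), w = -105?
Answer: 297396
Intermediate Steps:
Function('J')(a, V) = Add(Mul(-429, V), Mul(-104, a)) (Function('J')(a, V) = Add(a, Add(Mul(-105, a), Mul(-429, V))) = Add(a, Add(Mul(-429, V), Mul(-105, a))) = Add(Mul(-429, V), Mul(-104, a)))
Add(Add(-53435, 194740), Function('J')(Add(291, Mul(-1, 80)), Add(-214, -201))) = Add(Add(-53435, 194740), Add(Mul(-429, Add(-214, -201)), Mul(-104, Add(291, Mul(-1, 80))))) = Add(141305, Add(Mul(-429, -415), Mul(-104, Add(291, -80)))) = Add(141305, Add(178035, Mul(-104, 211))) = Add(141305, Add(178035, -21944)) = Add(141305, 156091) = 297396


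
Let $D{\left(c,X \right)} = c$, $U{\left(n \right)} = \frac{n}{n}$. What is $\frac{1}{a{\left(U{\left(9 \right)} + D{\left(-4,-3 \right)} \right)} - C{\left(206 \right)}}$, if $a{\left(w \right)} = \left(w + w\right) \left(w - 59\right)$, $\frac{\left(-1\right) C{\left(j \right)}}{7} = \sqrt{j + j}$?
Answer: $\frac{93}{29549} - \frac{7 \sqrt{103}}{59098} \approx 0.0019452$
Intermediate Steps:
$U{\left(n \right)} = 1$
$C{\left(j \right)} = - 7 \sqrt{2} \sqrt{j}$ ($C{\left(j \right)} = - 7 \sqrt{j + j} = - 7 \sqrt{2 j} = - 7 \sqrt{2} \sqrt{j}$)
$a{\left(w \right)} = 2 w \left(-59 + w\right)$
$\frac{1}{a{\left(U{\left(9 \right)} + D{\left(-4,-3 \right)} \right)} - C{\left(206 \right)}} = \frac{1}{2 \left(1 - 4\right) \left(-59 + \left(1 - 4\right)\right) - - 7 \sqrt{2} \sqrt{206}} = \frac{1}{2 \left(-3\right) \left(-59 - 3\right) - - 14 \sqrt{103}} = \frac{1}{2 \left(-3\right) \left(-62\right) + 14 \sqrt{103}} = \frac{1}{372 + 14 \sqrt{103}}$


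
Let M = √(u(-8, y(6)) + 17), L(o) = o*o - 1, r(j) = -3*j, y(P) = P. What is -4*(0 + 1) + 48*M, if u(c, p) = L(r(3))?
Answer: -4 + 48*√97 ≈ 468.75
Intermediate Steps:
L(o) = -1 + o² (L(o) = o² - 1 = -1 + o²)
u(c, p) = 80 (u(c, p) = -1 + (-3*3)² = -1 + (-9)² = -1 + 81 = 80)
M = √97 (M = √(80 + 17) = √97 ≈ 9.8489)
-4*(0 + 1) + 48*M = -4*(0 + 1) + 48*√97 = -4*1 + 48*√97 = -4 + 48*√97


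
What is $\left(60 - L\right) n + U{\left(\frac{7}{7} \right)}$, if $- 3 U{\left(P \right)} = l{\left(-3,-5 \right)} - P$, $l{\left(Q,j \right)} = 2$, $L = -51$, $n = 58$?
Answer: $\frac{19313}{3} \approx 6437.7$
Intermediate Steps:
$U{\left(P \right)} = - \frac{2}{3} + \frac{P}{3}$ ($U{\left(P \right)} = - \frac{2 - P}{3} = - \frac{2}{3} + \frac{P}{3}$)
$\left(60 - L\right) n + U{\left(\frac{7}{7} \right)} = \left(60 - -51\right) 58 - \left(\frac{2}{3} - \frac{7 \cdot \frac{1}{7}}{3}\right) = \left(60 + 51\right) 58 - \left(\frac{2}{3} - \frac{7 \cdot \frac{1}{7}}{3}\right) = 111 \cdot 58 + \left(- \frac{2}{3} + \frac{1}{3} \cdot 1\right) = 6438 + \left(- \frac{2}{3} + \frac{1}{3}\right) = 6438 - \frac{1}{3} = \frac{19313}{3}$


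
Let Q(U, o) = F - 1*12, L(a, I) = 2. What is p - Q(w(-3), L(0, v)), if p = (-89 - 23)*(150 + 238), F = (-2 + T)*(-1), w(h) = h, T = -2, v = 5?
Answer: -43448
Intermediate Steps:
F = 4 (F = (-2 - 2)*(-1) = -4*(-1) = 4)
Q(U, o) = -8 (Q(U, o) = 4 - 1*12 = 4 - 12 = -8)
p = -43456 (p = -112*388 = -43456)
p - Q(w(-3), L(0, v)) = -43456 - 1*(-8) = -43456 + 8 = -43448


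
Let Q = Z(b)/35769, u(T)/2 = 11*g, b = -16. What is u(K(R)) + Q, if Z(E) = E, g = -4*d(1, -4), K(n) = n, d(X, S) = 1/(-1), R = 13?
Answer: 3147656/35769 ≈ 88.000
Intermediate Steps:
d(X, S) = -1
g = 4 (g = -4*(-1) = 4)
u(T) = 88 (u(T) = 2*(11*4) = 2*44 = 88)
Q = -16/35769 ≈ -0.00044731
u(K(R)) + Q = 88 - 16/35769 = 3147656/35769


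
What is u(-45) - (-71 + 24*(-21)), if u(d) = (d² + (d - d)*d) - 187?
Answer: 2413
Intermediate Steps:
u(d) = -187 + d² (u(d) = (d² + 0*d) - 187 = (d² + 0) - 187 = d² - 187 = -187 + d²)
u(-45) - (-71 + 24*(-21)) = (-187 + (-45)²) - (-71 + 24*(-21)) = (-187 + 2025) - (-71 - 504) = 1838 - 1*(-575) = 1838 + 575 = 2413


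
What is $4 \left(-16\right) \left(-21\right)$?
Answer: $1344$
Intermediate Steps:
$4 \left(-16\right) \left(-21\right) = \left(-64\right) \left(-21\right) = 1344$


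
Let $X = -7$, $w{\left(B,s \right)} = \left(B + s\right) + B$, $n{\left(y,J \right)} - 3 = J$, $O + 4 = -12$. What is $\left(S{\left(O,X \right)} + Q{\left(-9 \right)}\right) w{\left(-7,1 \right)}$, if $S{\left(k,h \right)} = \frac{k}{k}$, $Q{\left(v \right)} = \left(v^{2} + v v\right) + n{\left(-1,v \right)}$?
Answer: $-2041$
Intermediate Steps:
$O = -16$ ($O = -4 - 12 = -16$)
$n{\left(y,J \right)} = 3 + J$
$w{\left(B,s \right)} = s + 2 B$
$Q{\left(v \right)} = 3 + v + 2 v^{2}$ ($Q{\left(v \right)} = \left(v^{2} + v v\right) + \left(3 + v\right) = \left(v^{2} + v^{2}\right) + \left(3 + v\right) = 2 v^{2} + \left(3 + v\right) = 3 + v + 2 v^{2}$)
$S{\left(k,h \right)} = 1$
$\left(S{\left(O,X \right)} + Q{\left(-9 \right)}\right) w{\left(-7,1 \right)} = \left(1 + \left(3 - 9 + 2 \left(-9\right)^{2}\right)\right) \left(1 + 2 \left(-7\right)\right) = \left(1 + \left(3 - 9 + 2 \cdot 81\right)\right) \left(1 - 14\right) = \left(1 + \left(3 - 9 + 162\right)\right) \left(-13\right) = \left(1 + 156\right) \left(-13\right) = 157 \left(-13\right) = -2041$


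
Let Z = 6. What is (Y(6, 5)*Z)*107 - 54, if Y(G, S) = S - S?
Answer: -54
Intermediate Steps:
Y(G, S) = 0
(Y(6, 5)*Z)*107 - 54 = (0*6)*107 - 54 = 0*107 - 54 = 0 - 54 = -54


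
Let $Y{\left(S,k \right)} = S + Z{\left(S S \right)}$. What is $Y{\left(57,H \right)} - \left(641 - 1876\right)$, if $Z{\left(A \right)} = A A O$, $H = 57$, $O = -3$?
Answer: $-31666711$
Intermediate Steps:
$Z{\left(A \right)} = - 3 A^{2}$ ($Z{\left(A \right)} = A A \left(-3\right) = A^{2} \left(-3\right) = - 3 A^{2}$)
$Y{\left(S,k \right)} = S - 3 S^{4}$ ($Y{\left(S,k \right)} = S - 3 \left(S S\right)^{2} = S - 3 \left(S^{2}\right)^{2} = S - 3 S^{4}$)
$Y{\left(57,H \right)} - \left(641 - 1876\right) = \left(57 - 3 \cdot 57^{4}\right) - \left(641 - 1876\right) = \left(57 - 31668003\right) - \left(641 - 1876\right) = \left(57 - 31668003\right) - -1235 = -31667946 + 1235 = -31666711$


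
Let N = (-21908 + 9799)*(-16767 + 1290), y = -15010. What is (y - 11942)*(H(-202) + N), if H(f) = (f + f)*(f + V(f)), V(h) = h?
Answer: -5055500080968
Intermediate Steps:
N = 187410993 (N = -12109*(-15477) = 187410993)
H(f) = 4*f**2 (H(f) = (f + f)*(f + f) = (2*f)*(2*f) = 4*f**2)
(y - 11942)*(H(-202) + N) = (-15010 - 11942)*(4*(-202)**2 + 187410993) = -26952*(4*40804 + 187410993) = -26952*(163216 + 187410993) = -26952*187574209 = -5055500080968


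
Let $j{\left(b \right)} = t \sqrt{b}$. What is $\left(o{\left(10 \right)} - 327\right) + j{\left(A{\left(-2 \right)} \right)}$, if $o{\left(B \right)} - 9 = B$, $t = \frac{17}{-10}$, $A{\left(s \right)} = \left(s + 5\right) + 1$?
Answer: $- \frac{1557}{5} \approx -311.4$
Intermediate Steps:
$A{\left(s \right)} = 6 + s$ ($A{\left(s \right)} = \left(5 + s\right) + 1 = 6 + s$)
$t = - \frac{17}{10}$ ($t = 17 \left(- \frac{1}{10}\right) = - \frac{17}{10} \approx -1.7$)
$o{\left(B \right)} = 9 + B$
$j{\left(b \right)} = - \frac{17 \sqrt{b}}{10}$
$\left(o{\left(10 \right)} - 327\right) + j{\left(A{\left(-2 \right)} \right)} = \left(\left(9 + 10\right) - 327\right) - \frac{17 \sqrt{6 - 2}}{10} = \left(19 - 327\right) - \frac{17 \sqrt{4}}{10} = -308 - \frac{17}{5} = - \frac{1557}{5}$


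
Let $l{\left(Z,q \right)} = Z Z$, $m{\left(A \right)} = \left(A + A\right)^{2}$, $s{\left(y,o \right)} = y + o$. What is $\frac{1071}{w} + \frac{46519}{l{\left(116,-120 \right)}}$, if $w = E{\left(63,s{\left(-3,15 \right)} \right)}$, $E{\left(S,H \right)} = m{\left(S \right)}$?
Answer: $\frac{2987885}{847728} \approx 3.5246$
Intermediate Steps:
$s{\left(y,o \right)} = o + y$
$m{\left(A \right)} = 4 A^{2}$ ($m{\left(A \right)} = \left(2 A\right)^{2} = 4 A^{2}$)
$E{\left(S,H \right)} = 4 S^{2}$
$w = 15876$ ($w = 4 \cdot 63^{2} = 4 \cdot 3969 = 15876$)
$l{\left(Z,q \right)} = Z^{2}$
$\frac{1071}{w} + \frac{46519}{l{\left(116,-120 \right)}} = \frac{1071}{15876} + \frac{46519}{116^{2}} = 1071 \cdot \frac{1}{15876} + \frac{46519}{13456} = \frac{17}{252} + 46519 \cdot \frac{1}{13456} = \frac{17}{252} + \frac{46519}{13456} = \frac{2987885}{847728}$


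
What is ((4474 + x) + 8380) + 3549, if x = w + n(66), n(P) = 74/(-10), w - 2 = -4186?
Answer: 61058/5 ≈ 12212.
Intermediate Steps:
w = -4184 (w = 2 - 4186 = -4184)
n(P) = -37/5 (n(P) = 74*(-⅒) = -37/5)
x = -20957/5 (x = -4184 - 37/5 = -20957/5 ≈ -4191.4)
((4474 + x) + 8380) + 3549 = ((4474 - 20957/5) + 8380) + 3549 = (1413/5 + 8380) + 3549 = 43313/5 + 3549 = 61058/5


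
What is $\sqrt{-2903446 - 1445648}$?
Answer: $i \sqrt{4349094} \approx 2085.4 i$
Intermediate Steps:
$\sqrt{-2903446 - 1445648} = \sqrt{-4349094} = i \sqrt{4349094}$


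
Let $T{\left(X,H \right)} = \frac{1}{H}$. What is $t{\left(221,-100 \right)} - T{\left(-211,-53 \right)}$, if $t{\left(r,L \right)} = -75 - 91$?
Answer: $- \frac{8797}{53} \approx -165.98$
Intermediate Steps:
$t{\left(r,L \right)} = -166$
$t{\left(221,-100 \right)} - T{\left(-211,-53 \right)} = -166 - \frac{1}{-53} = -166 - - \frac{1}{53} = -166 + \frac{1}{53} = - \frac{8797}{53}$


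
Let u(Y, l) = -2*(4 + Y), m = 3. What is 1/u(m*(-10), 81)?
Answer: 1/52 ≈ 0.019231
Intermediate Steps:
u(Y, l) = -8 - 2*Y
1/u(m*(-10), 81) = 1/(-8 - 6*(-10)) = 1/(-8 - 2*(-30)) = 1/(-8 + 60) = 1/52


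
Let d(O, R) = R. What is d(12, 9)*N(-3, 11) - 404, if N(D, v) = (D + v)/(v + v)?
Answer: -4408/11 ≈ -400.73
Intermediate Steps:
N(D, v) = (D + v)/(2*v) (N(D, v) = (D + v)/((2*v)) = (D + v)*(1/(2*v)) = (D + v)/(2*v))
d(12, 9)*N(-3, 11) - 404 = 9*((½)*(-3 + 11)/11) - 404 = 9*((½)*(1/11)*8) - 404 = 9*(4/11) - 404 = 36/11 - 404 = -4408/11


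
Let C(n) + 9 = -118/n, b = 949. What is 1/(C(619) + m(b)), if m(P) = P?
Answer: 619/581742 ≈ 0.0010640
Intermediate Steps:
C(n) = -9 - 118/n
1/(C(619) + m(b)) = 1/((-9 - 118/619) + 949) = 1/(-5689/619 + 949) = 1/(581742/619) = 619/581742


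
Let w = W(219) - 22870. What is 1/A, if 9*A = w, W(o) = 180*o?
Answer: 9/16550 ≈ 0.00054381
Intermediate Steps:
w = 16550 (w = 180*219 - 22870 = 39420 - 22870 = 16550)
A = 16550/9 (A = (1/9)*16550 = 16550/9 ≈ 1838.9)
1/A = 1/(16550/9) = 9/16550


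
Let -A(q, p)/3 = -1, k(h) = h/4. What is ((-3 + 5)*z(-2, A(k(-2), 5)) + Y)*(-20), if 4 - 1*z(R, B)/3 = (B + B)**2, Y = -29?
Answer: 4420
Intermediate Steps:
k(h) = h/4 (k(h) = h*(1/4) = h/4)
A(q, p) = 3 (A(q, p) = -3*(-1) = 3)
z(R, B) = 12 - 12*B**2 (z(R, B) = 12 - 3*(B + B)**2 = 12 - 3*4*B**2 = 12 - 12*B**2)
((-3 + 5)*z(-2, A(k(-2), 5)) + Y)*(-20) = ((-3 + 5)*(12 - 12*3**2) - 29)*(-20) = (2*(12 - 12*9) - 29)*(-20) = (2*(12 - 108) - 29)*(-20) = (2*(-96) - 29)*(-20) = (-192 - 29)*(-20) = -221*(-20) = 4420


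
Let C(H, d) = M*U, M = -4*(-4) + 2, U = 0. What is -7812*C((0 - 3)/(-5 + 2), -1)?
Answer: 0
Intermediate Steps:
M = 18 (M = 16 + 2 = 18)
C(H, d) = 0 (C(H, d) = 18*0 = 0)
-7812*C((0 - 3)/(-5 + 2), -1) = -7812*0 = 0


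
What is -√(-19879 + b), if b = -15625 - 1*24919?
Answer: -I*√60423 ≈ -245.81*I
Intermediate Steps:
b = -40544 (b = -15625 - 24919 = -40544)
-√(-19879 + b) = -√(-19879 - 40544) = -√(-60423) = -I*√60423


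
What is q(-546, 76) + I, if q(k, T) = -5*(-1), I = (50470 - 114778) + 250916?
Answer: 186613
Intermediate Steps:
I = 186608 (I = -64308 + 250916 = 186608)
q(k, T) = 5
q(-546, 76) + I = 5 + 186608 = 186613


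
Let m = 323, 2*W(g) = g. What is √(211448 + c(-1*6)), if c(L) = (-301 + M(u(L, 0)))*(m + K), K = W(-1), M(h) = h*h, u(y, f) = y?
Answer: √503942/2 ≈ 354.94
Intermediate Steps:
W(g) = g/2
M(h) = h²
K = -½ (K = (½)*(-1) = -½ ≈ -0.50000)
c(L) = -194145/2 + 645*L²/2 (c(L) = (-301 + L²)*(323 - ½) = (-301 + L²)*(645/2) = -194145/2 + 645*L²/2)
√(211448 + c(-1*6)) = √(211448 + (-194145/2 + 645*(-1*6)²/2)) = √(211448 + (-194145/2 + (645/2)*(-6)²)) = √(211448 + (-194145/2 + (645/2)*36)) = √(211448 + (-194145/2 + 11610)) = √(211448 - 170925/2) = √(251971/2) = √503942/2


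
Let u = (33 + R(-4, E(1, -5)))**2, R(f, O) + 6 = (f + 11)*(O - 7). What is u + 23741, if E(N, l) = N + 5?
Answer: 24141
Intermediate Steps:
E(N, l) = 5 + N
R(f, O) = -6 + (-7 + O)*(11 + f) (R(f, O) = -6 + (f + 11)*(O - 7) = -6 + (11 + f)*(-7 + O) = -6 + (-7 + O)*(11 + f))
u = 400 (u = (33 + (-83 - 7*(-4) + 11*(5 + 1) + (5 + 1)*(-4)))**2 = (33 + (-83 + 28 + 11*6 + 6*(-4)))**2 = (33 + (-83 + 28 + 66 - 24))**2 = (33 - 13)**2 = 20**2 = 400)
u + 23741 = 400 + 23741 = 24141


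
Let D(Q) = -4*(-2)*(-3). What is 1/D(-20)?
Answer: -1/24 ≈ -0.041667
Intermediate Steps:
D(Q) = -24 (D(Q) = 8*(-3) = -24)
1/D(-20) = 1/(-24) = -1/24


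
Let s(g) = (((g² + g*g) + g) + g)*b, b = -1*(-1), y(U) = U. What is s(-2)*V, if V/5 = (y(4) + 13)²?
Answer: 5780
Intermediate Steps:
b = 1
s(g) = 2*g + 2*g² (s(g) = (((g² + g*g) + g) + g)*1 = (((g² + g²) + g) + g)*1 = ((2*g² + g) + g)*1 = ((g + 2*g²) + g)*1 = (2*g + 2*g²)*1 = 2*g + 2*g²)
V = 1445 (V = 5*(4 + 13)² = 5*17² = 5*289 = 1445)
s(-2)*V = (2*(-2)*(1 - 2))*1445 = (2*(-2)*(-1))*1445 = 4*1445 = 5780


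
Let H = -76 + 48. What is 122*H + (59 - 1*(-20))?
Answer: -3337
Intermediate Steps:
H = -28
122*H + (59 - 1*(-20)) = 122*(-28) + (59 - 1*(-20)) = -3416 + (59 + 20) = -3416 + 79 = -3337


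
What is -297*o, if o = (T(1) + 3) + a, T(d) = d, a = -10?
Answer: 1782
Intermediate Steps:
o = -6 (o = (1 + 3) - 10 = 4 - 10 = -6)
-297*o = -297*(-6) = 1782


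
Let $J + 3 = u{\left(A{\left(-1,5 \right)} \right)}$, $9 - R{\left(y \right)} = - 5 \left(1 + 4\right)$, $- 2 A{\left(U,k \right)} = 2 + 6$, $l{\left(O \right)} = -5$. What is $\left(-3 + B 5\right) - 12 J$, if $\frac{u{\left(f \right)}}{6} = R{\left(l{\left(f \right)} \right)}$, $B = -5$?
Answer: $-2440$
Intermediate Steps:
$A{\left(U,k \right)} = -4$ ($A{\left(U,k \right)} = - \frac{2 + 6}{2} = \left(- \frac{1}{2}\right) 8 = -4$)
$R{\left(y \right)} = 34$ ($R{\left(y \right)} = 9 - - 5 \left(1 + 4\right) = 9 - \left(-5\right) 5 = 9 - -25 = 9 + 25 = 34$)
$u{\left(f \right)} = 204$ ($u{\left(f \right)} = 6 \cdot 34 = 204$)
$J = 201$ ($J = -3 + 204 = 201$)
$\left(-3 + B 5\right) - 12 J = \left(-3 - 25\right) - 2412 = -28 - 2412 = -2440$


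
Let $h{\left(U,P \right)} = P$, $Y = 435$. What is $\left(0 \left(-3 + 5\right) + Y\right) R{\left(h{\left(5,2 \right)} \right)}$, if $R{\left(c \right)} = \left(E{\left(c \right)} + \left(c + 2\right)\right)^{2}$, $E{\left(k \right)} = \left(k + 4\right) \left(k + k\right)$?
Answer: $341040$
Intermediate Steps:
$E{\left(k \right)} = 2 k \left(4 + k\right)$ ($E{\left(k \right)} = \left(4 + k\right) 2 k = 2 k \left(4 + k\right)$)
$R{\left(c \right)} = \left(2 + c + 2 c \left(4 + c\right)\right)^{2}$ ($R{\left(c \right)} = \left(2 c \left(4 + c\right) + \left(c + 2\right)\right)^{2} = \left(2 c \left(4 + c\right) + \left(2 + c\right)\right)^{2} = \left(2 + c + 2 c \left(4 + c\right)\right)^{2}$)
$\left(0 \left(-3 + 5\right) + Y\right) R{\left(h{\left(5,2 \right)} \right)} = \left(0 \left(-3 + 5\right) + 435\right) \left(2 + 2 + 2 \cdot 2 \left(4 + 2\right)\right)^{2} = \left(0 \cdot 2 + 435\right) \left(2 + 2 + 2 \cdot 2 \cdot 6\right)^{2} = \left(0 + 435\right) \left(2 + 2 + 24\right)^{2} = 435 \cdot 28^{2} = 435 \cdot 784 = 341040$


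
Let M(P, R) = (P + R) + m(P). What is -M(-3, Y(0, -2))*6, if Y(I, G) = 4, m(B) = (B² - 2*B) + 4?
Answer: -120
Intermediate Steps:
m(B) = 4 + B² - 2*B
M(P, R) = 4 + R + P² - P (M(P, R) = (P + R) + (4 + P² - 2*P) = 4 + R + P² - P)
-M(-3, Y(0, -2))*6 = -(4 + 4 + (-3)² - 1*(-3))*6 = -(4 + 4 + 9 + 3)*6 = -1*20*6 = -20*6 = -120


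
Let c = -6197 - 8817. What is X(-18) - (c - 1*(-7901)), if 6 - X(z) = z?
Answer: 7137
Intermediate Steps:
c = -15014
X(z) = 6 - z
X(-18) - (c - 1*(-7901)) = (6 - 1*(-18)) - (-15014 - 1*(-7901)) = (6 + 18) - (-15014 + 7901) = 24 - 1*(-7113) = 24 + 7113 = 7137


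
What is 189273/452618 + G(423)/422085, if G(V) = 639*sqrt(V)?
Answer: 189273/452618 + 639*sqrt(47)/140695 ≈ 0.44931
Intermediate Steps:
189273/452618 + G(423)/422085 = 189273/452618 + (639*sqrt(423))/422085 = 189273*(1/452618) + (639*(3*sqrt(47)))*(1/422085) = 189273/452618 + (1917*sqrt(47))*(1/422085) = 189273/452618 + 639*sqrt(47)/140695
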